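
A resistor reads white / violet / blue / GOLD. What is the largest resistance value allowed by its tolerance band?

White → 9 (first significant figure)
Violet → 7 (second significant figure)
Blue → ×10^6 multiplier
Gold → ±5% tolerance
97 × 1000000 = 97000000 Ω
Largest = 97000000 × (1 + 5/100) = 101850000 Ω.

101850000 Ω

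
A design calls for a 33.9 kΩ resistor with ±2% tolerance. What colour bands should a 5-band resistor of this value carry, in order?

orange, orange, white, red, red

33900 Ω = 339 × 10^2.
3 → orange
3 → orange
9 → white
Multiplier 10^2 → red.
±2% tolerance → red.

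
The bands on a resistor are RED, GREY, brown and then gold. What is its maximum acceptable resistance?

Red → 2 (first significant figure)
Grey → 8 (second significant figure)
Brown → ×10 multiplier
Gold → ±5% tolerance
28 × 10 = 280 Ω
Maximum = 280 × (1 + 5/100) = 294 Ω.

294 Ω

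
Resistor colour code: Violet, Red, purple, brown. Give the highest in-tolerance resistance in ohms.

727200000 Ω

Violet → 7 (first significant figure)
Red → 2 (second significant figure)
Violet → ×10^7 multiplier
Brown → ±1% tolerance
72 × 10000000 = 720000000 Ω
Highest = 720000000 × (1 + 1/100) = 727200000 Ω.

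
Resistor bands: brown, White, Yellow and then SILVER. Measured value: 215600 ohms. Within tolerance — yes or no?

Brown → 1 (first significant figure)
White → 9 (second significant figure)
Yellow → ×10^4 multiplier
Silver → ±10% tolerance
19 × 10000 = 190000 Ω
Allowed range: 171000 Ω to 209000 Ω.
215600 ohms lies outside that range.

no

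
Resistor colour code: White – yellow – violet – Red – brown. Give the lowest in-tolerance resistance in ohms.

White → 9 (first significant figure)
Yellow → 4 (second significant figure)
Violet → 7 (third significant figure)
Red → ×10^2 multiplier
Brown → ±1% tolerance
947 × 100 = 94700 Ω
Lowest = 94700 × (1 − 1/100) = 93753 Ω.

93753 Ω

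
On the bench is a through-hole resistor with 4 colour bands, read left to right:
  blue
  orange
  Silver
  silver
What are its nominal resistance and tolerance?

0.63 Ω ±10%

Blue → 6 (first significant figure)
Orange → 3 (second significant figure)
Silver → ×0.01 multiplier
Silver → ±10% tolerance
63 × 0.01 = 0.63 Ω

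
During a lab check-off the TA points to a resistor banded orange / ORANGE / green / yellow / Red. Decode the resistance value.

Orange → 3 (first significant figure)
Orange → 3 (second significant figure)
Green → 5 (third significant figure)
Yellow → ×10^4 multiplier
335 × 10000 = 3350000 Ω

3350000 Ω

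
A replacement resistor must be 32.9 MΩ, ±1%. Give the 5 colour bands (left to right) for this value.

orange, red, white, green, brown

32900000 Ω = 329 × 10^5.
3 → orange
2 → red
9 → white
Multiplier 10^5 → green.
±1% tolerance → brown.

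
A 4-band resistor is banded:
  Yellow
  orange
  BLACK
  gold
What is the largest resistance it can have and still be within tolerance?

45.15 Ω

Yellow → 4 (first significant figure)
Orange → 3 (second significant figure)
Black → ×1 multiplier
Gold → ±5% tolerance
43 × 1 = 43 Ω
Largest = 43 × (1 + 5/100) = 45.15 Ω.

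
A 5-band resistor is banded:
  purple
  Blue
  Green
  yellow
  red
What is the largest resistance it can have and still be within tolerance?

Violet → 7 (first significant figure)
Blue → 6 (second significant figure)
Green → 5 (third significant figure)
Yellow → ×10^4 multiplier
Red → ±2% tolerance
765 × 10000 = 7650000 Ω
Largest = 7650000 × (1 + 2/100) = 7803000 Ω.

7803000 Ω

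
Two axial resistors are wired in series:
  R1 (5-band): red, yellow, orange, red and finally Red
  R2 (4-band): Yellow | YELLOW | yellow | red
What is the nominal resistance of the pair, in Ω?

464300 Ω

R1: red, yellow, orange → 243; red ×10^2 → 24300 Ω.
R2: yellow, yellow → 44; yellow ×10^4 → 440000 Ω.
Series: 24300 + 440000 = 464300 Ω.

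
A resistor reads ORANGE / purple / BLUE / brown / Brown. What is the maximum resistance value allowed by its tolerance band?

Orange → 3 (first significant figure)
Violet → 7 (second significant figure)
Blue → 6 (third significant figure)
Brown → ×10 multiplier
Brown → ±1% tolerance
376 × 10 = 3760 Ω
Maximum = 3760 × (1 + 1/100) = 3797.6 Ω.

3797.6 Ω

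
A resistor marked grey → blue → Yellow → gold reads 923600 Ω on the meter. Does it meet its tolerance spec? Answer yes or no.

Grey → 8 (first significant figure)
Blue → 6 (second significant figure)
Yellow → ×10^4 multiplier
Gold → ±5% tolerance
86 × 10000 = 860000 Ω
Allowed range: 817000 Ω to 903000 Ω.
923600 Ω lies outside that range.

no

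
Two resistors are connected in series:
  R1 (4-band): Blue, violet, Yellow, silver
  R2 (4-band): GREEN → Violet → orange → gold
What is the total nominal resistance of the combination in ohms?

R1: blue, violet → 67; yellow ×10^4 → 670000 Ω.
R2: green, violet → 57; orange ×10^3 → 57000 Ω.
Series: 670000 + 57000 = 727000 Ω.

727000 Ω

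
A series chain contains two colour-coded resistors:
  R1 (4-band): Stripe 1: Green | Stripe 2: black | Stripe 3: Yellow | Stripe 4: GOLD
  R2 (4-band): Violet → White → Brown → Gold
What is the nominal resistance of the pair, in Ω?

R1: green, black → 50; yellow ×10^4 → 500000 Ω.
R2: violet, white → 79; brown ×10 → 790 Ω.
Series: 500000 + 790 = 500790 Ω.

500790 Ω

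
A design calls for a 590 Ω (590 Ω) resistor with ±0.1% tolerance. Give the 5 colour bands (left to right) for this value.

green, white, black, black, violet

590 Ω = 590 × 10^0.
5 → green
9 → white
0 → black
Multiplier 10^0 → black.
±0.1% tolerance → violet.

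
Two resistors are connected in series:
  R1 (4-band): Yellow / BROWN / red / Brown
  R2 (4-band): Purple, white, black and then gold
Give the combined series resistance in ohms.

R1: yellow, brown → 41; red ×10^2 → 4100 Ω.
R2: violet, white → 79; black ×1 → 79 Ω.
Series: 4100 + 79 = 4179 Ω.

4179 Ω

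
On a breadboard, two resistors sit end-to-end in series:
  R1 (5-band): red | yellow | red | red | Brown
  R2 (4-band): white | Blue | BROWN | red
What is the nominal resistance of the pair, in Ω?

25160 Ω

R1: red, yellow, red → 242; red ×10^2 → 24200 Ω.
R2: white, blue → 96; brown ×10 → 960 Ω.
Series: 24200 + 960 = 25160 Ω.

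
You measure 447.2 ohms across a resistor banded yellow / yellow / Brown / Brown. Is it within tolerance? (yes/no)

no

Yellow → 4 (first significant figure)
Yellow → 4 (second significant figure)
Brown → ×10 multiplier
Brown → ±1% tolerance
44 × 10 = 440 Ω
Allowed range: 435.6 Ω to 444.4 Ω.
447.2 ohms lies outside that range.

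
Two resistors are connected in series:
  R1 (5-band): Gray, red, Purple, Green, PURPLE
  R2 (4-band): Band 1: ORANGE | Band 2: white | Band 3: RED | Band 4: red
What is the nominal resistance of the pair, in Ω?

R1: grey, red, violet → 827; green ×10^5 → 82700000 Ω.
R2: orange, white → 39; red ×10^2 → 3900 Ω.
Series: 82700000 + 3900 = 82703900 Ω.

82703900 Ω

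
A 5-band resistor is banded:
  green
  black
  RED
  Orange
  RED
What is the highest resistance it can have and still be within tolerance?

Green → 5 (first significant figure)
Black → 0 (second significant figure)
Red → 2 (third significant figure)
Orange → ×10^3 multiplier
Red → ±2% tolerance
502 × 1000 = 502000 Ω
Highest = 502000 × (1 + 2/100) = 512040 Ω.

512040 Ω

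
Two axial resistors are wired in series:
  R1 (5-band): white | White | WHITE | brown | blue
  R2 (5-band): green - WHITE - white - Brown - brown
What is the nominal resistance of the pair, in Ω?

R1: white, white, white → 999; brown ×10 → 9990 Ω.
R2: green, white, white → 599; brown ×10 → 5990 Ω.
Series: 9990 + 5990 = 15980 Ω.

15980 Ω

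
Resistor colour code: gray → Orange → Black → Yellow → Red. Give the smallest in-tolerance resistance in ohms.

Grey → 8 (first significant figure)
Orange → 3 (second significant figure)
Black → 0 (third significant figure)
Yellow → ×10^4 multiplier
Red → ±2% tolerance
830 × 10000 = 8300000 Ω
Smallest = 8300000 × (1 − 2/100) = 8134000 Ω.

8134000 Ω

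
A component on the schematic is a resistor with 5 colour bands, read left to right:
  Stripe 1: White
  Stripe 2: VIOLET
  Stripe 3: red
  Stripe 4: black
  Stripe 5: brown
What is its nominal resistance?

972 Ω

White → 9 (first significant figure)
Violet → 7 (second significant figure)
Red → 2 (third significant figure)
Black → ×1 multiplier
972 × 1 = 972 Ω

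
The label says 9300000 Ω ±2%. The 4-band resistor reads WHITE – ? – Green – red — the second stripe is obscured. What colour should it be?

orange

9300000 Ω = 93 × 10^5.
The second band gives digit 3 of the significand, and 3 is orange.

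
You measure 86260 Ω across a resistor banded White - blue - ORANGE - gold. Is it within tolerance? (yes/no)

White → 9 (first significant figure)
Blue → 6 (second significant figure)
Orange → ×10^3 multiplier
Gold → ±5% tolerance
96 × 1000 = 96000 Ω
Allowed range: 91200 Ω to 100800 Ω.
86260 Ω lies outside that range.

no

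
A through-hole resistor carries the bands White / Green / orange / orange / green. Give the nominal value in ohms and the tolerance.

White → 9 (first significant figure)
Green → 5 (second significant figure)
Orange → 3 (third significant figure)
Orange → ×10^3 multiplier
Green → ±0.5% tolerance
953 × 1000 = 953000 Ω

953000 Ω ±0.5%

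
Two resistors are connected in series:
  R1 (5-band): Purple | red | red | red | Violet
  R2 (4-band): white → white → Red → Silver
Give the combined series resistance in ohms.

R1: violet, red, red → 722; red ×10^2 → 72200 Ω.
R2: white, white → 99; red ×10^2 → 9900 Ω.
Series: 72200 + 9900 = 82100 Ω.

82100 Ω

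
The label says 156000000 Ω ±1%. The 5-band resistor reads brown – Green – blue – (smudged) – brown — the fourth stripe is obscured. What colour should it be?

156000000 Ω = 156 × 10^6.
The fourth band is the multiplier, 10^6, which is blue.

blue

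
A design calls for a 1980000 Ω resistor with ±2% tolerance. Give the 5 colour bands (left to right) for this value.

1980000 Ω = 198 × 10^4.
1 → brown
9 → white
8 → grey
Multiplier 10^4 → yellow.
±2% tolerance → red.

brown, white, grey, yellow, red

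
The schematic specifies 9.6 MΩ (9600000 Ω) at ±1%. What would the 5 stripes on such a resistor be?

white, blue, black, yellow, brown

9600000 Ω = 960 × 10^4.
9 → white
6 → blue
0 → black
Multiplier 10^4 → yellow.
±1% tolerance → brown.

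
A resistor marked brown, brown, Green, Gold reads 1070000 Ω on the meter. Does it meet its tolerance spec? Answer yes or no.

Brown → 1 (first significant figure)
Brown → 1 (second significant figure)
Green → ×10^5 multiplier
Gold → ±5% tolerance
11 × 100000 = 1100000 Ω
Allowed range: 1045000 Ω to 1155000 Ω.
1070000 Ω lies inside that range.

yes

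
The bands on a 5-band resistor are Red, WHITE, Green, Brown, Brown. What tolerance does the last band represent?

±1%

The last band, brown, is the tolerance band.
Brown corresponds to ±1%.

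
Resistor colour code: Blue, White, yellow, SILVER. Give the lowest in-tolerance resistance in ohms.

621000 Ω

Blue → 6 (first significant figure)
White → 9 (second significant figure)
Yellow → ×10^4 multiplier
Silver → ±10% tolerance
69 × 10000 = 690000 Ω
Lowest = 690000 × (1 − 10/100) = 621000 Ω.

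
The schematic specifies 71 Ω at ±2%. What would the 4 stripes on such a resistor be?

violet, brown, black, red

71 Ω = 71 × 10^0.
7 → violet
1 → brown
Multiplier 10^0 → black.
±2% tolerance → red.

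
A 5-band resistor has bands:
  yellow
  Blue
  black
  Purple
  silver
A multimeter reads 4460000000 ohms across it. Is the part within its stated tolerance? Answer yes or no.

Yellow → 4 (first significant figure)
Blue → 6 (second significant figure)
Black → 0 (third significant figure)
Violet → ×10^7 multiplier
Silver → ±10% tolerance
460 × 10000000 = 4600000000 Ω
Allowed range: 4140000000 Ω to 5060000000 Ω.
4460000000 ohms lies inside that range.

yes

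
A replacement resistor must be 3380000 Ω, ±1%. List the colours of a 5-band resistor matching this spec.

3380000 Ω = 338 × 10^4.
3 → orange
3 → orange
8 → grey
Multiplier 10^4 → yellow.
±1% tolerance → brown.

orange, orange, grey, yellow, brown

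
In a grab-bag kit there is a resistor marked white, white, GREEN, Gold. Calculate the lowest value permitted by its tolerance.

White → 9 (first significant figure)
White → 9 (second significant figure)
Green → ×10^5 multiplier
Gold → ±5% tolerance
99 × 100000 = 9900000 Ω
Lowest = 9900000 × (1 − 5/100) = 9405000 Ω.

9405000 Ω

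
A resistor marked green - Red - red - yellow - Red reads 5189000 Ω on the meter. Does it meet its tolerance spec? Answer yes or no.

Green → 5 (first significant figure)
Red → 2 (second significant figure)
Red → 2 (third significant figure)
Yellow → ×10^4 multiplier
Red → ±2% tolerance
522 × 10000 = 5220000 Ω
Allowed range: 5115600 Ω to 5324400 Ω.
5189000 Ω lies inside that range.

yes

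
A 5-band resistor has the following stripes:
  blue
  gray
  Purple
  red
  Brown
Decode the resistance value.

68700 Ω

Blue → 6 (first significant figure)
Grey → 8 (second significant figure)
Violet → 7 (third significant figure)
Red → ×10^2 multiplier
687 × 100 = 68700 Ω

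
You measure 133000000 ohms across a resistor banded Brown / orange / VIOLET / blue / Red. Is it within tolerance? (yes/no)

Brown → 1 (first significant figure)
Orange → 3 (second significant figure)
Violet → 7 (third significant figure)
Blue → ×10^6 multiplier
Red → ±2% tolerance
137 × 1000000 = 137000000 Ω
Allowed range: 134260000 Ω to 139740000 Ω.
133000000 ohms lies outside that range.

no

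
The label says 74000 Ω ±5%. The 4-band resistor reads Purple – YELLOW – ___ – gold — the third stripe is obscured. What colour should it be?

74000 Ω = 74 × 10^3.
The third band is the multiplier, 10^3, which is orange.

orange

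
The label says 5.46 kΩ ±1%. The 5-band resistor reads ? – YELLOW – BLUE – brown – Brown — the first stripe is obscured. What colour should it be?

5460 Ω = 546 × 10^1.
The first band gives digit 5 of the significand, and 5 is green.

green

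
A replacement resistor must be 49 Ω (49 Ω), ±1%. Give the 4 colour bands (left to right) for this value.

yellow, white, black, brown

49 Ω = 49 × 10^0.
4 → yellow
9 → white
Multiplier 10^0 → black.
±1% tolerance → brown.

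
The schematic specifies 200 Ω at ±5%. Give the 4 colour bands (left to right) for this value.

red, black, brown, gold

200 Ω = 20 × 10^1.
2 → red
0 → black
Multiplier 10^1 → brown.
±5% tolerance → gold.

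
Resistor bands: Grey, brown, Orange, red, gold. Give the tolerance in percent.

The last band, gold, is the tolerance band.
Gold corresponds to ±5%.

±5%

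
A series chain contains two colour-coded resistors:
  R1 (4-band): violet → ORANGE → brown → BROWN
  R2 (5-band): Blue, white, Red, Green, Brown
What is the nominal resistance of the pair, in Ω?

69200730 Ω

R1: violet, orange → 73; brown ×10 → 730 Ω.
R2: blue, white, red → 692; green ×10^5 → 69200000 Ω.
Series: 730 + 69200000 = 69200730 Ω.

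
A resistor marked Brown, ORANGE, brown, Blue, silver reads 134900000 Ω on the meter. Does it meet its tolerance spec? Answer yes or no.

Brown → 1 (first significant figure)
Orange → 3 (second significant figure)
Brown → 1 (third significant figure)
Blue → ×10^6 multiplier
Silver → ±10% tolerance
131 × 1000000 = 131000000 Ω
Allowed range: 117900000 Ω to 144100000 Ω.
134900000 Ω lies inside that range.

yes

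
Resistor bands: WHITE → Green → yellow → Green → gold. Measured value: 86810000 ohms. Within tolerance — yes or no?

no

White → 9 (first significant figure)
Green → 5 (second significant figure)
Yellow → 4 (third significant figure)
Green → ×10^5 multiplier
Gold → ±5% tolerance
954 × 100000 = 95400000 Ω
Allowed range: 90630000 Ω to 100170000 Ω.
86810000 ohms lies outside that range.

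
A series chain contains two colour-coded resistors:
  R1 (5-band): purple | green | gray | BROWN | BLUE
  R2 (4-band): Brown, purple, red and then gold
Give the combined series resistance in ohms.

9280 Ω

R1: violet, green, grey → 758; brown ×10 → 7580 Ω.
R2: brown, violet → 17; red ×10^2 → 1700 Ω.
Series: 7580 + 1700 = 9280 Ω.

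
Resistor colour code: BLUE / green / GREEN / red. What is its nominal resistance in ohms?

Blue → 6 (first significant figure)
Green → 5 (second significant figure)
Green → ×10^5 multiplier
65 × 100000 = 6500000 Ω

6500000 Ω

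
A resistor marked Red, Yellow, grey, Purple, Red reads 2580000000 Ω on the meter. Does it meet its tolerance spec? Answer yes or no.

Red → 2 (first significant figure)
Yellow → 4 (second significant figure)
Grey → 8 (third significant figure)
Violet → ×10^7 multiplier
Red → ±2% tolerance
248 × 10000000 = 2480000000 Ω
Allowed range: 2430400000 Ω to 2529600000 Ω.
2580000000 Ω lies outside that range.

no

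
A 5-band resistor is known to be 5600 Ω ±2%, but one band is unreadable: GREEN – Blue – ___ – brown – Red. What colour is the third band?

5600 Ω = 560 × 10^1.
The third band gives digit 0 of the significand, and 0 is black.

black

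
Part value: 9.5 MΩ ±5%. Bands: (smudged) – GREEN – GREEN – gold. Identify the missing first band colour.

white

9500000 Ω = 95 × 10^5.
The first band gives digit 9 of the significand, and 9 is white.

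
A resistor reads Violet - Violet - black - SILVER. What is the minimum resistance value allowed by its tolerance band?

Violet → 7 (first significant figure)
Violet → 7 (second significant figure)
Black → ×1 multiplier
Silver → ±10% tolerance
77 × 1 = 77 Ω
Minimum = 77 × (1 − 10/100) = 69.3 Ω.

69.3 Ω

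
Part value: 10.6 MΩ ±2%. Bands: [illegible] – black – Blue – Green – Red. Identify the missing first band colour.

10600000 Ω = 106 × 10^5.
The first band gives digit 1 of the significand, and 1 is brown.

brown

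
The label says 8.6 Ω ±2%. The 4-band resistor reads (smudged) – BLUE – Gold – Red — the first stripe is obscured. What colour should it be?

grey

8.6 Ω = 86 × 10^-1.
The first band gives digit 8 of the significand, and 8 is grey.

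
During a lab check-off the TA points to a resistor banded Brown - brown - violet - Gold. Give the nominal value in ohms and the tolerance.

Brown → 1 (first significant figure)
Brown → 1 (second significant figure)
Violet → ×10^7 multiplier
Gold → ±5% tolerance
11 × 10000000 = 110000000 Ω

110000000 Ω ±5%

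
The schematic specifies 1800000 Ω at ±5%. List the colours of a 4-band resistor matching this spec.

brown, grey, green, gold

1800000 Ω = 18 × 10^5.
1 → brown
8 → grey
Multiplier 10^5 → green.
±5% tolerance → gold.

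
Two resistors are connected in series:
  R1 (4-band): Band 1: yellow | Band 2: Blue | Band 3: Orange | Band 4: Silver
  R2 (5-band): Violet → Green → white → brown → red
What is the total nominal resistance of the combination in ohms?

R1: yellow, blue → 46; orange ×10^3 → 46000 Ω.
R2: violet, green, white → 759; brown ×10 → 7590 Ω.
Series: 46000 + 7590 = 53590 Ω.

53590 Ω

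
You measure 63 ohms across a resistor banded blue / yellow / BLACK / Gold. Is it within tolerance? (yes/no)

Blue → 6 (first significant figure)
Yellow → 4 (second significant figure)
Black → ×1 multiplier
Gold → ±5% tolerance
64 × 1 = 64 Ω
Allowed range: 60.8 Ω to 67.2 Ω.
63 ohms lies inside that range.

yes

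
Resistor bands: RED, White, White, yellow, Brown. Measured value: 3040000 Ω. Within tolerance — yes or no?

Red → 2 (first significant figure)
White → 9 (second significant figure)
White → 9 (third significant figure)
Yellow → ×10^4 multiplier
Brown → ±1% tolerance
299 × 10000 = 2990000 Ω
Allowed range: 2960100 Ω to 3019900 Ω.
3040000 Ω lies outside that range.

no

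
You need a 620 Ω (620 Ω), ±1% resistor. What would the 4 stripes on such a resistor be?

blue, red, brown, brown

620 Ω = 62 × 10^1.
6 → blue
2 → red
Multiplier 10^1 → brown.
±1% tolerance → brown.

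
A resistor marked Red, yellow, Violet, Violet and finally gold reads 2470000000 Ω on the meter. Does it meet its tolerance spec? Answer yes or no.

Red → 2 (first significant figure)
Yellow → 4 (second significant figure)
Violet → 7 (third significant figure)
Violet → ×10^7 multiplier
Gold → ±5% tolerance
247 × 10000000 = 2470000000 Ω
Allowed range: 2346500000 Ω to 2593500000 Ω.
2470000000 Ω lies inside that range.

yes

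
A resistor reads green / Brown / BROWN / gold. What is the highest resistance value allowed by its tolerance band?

535.5 Ω

Green → 5 (first significant figure)
Brown → 1 (second significant figure)
Brown → ×10 multiplier
Gold → ±5% tolerance
51 × 10 = 510 Ω
Highest = 510 × (1 + 5/100) = 535.5 Ω.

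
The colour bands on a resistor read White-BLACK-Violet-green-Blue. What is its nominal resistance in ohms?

White → 9 (first significant figure)
Black → 0 (second significant figure)
Violet → 7 (third significant figure)
Green → ×10^5 multiplier
907 × 100000 = 90700000 Ω

90700000 Ω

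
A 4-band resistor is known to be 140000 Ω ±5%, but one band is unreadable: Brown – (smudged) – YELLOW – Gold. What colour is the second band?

140000 Ω = 14 × 10^4.
The second band gives digit 4 of the significand, and 4 is yellow.

yellow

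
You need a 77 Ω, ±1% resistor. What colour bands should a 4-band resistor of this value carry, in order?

77 Ω = 77 × 10^0.
7 → violet
7 → violet
Multiplier 10^0 → black.
±1% tolerance → brown.

violet, violet, black, brown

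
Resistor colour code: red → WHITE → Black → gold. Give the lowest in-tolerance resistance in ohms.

Red → 2 (first significant figure)
White → 9 (second significant figure)
Black → ×1 multiplier
Gold → ±5% tolerance
29 × 1 = 29 Ω
Lowest = 29 × (1 − 5/100) = 27.55 Ω.

27.55 Ω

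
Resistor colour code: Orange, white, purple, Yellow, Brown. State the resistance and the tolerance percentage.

Orange → 3 (first significant figure)
White → 9 (second significant figure)
Violet → 7 (third significant figure)
Yellow → ×10^4 multiplier
Brown → ±1% tolerance
397 × 10000 = 3970000 Ω

3970000 Ω ±1%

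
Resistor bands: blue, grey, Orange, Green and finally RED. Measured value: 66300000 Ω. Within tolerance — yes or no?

no

Blue → 6 (first significant figure)
Grey → 8 (second significant figure)
Orange → 3 (third significant figure)
Green → ×10^5 multiplier
Red → ±2% tolerance
683 × 100000 = 68300000 Ω
Allowed range: 66934000 Ω to 69666000 Ω.
66300000 Ω lies outside that range.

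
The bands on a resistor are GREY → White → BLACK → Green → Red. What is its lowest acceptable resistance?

87220000 Ω

Grey → 8 (first significant figure)
White → 9 (second significant figure)
Black → 0 (third significant figure)
Green → ×10^5 multiplier
Red → ±2% tolerance
890 × 100000 = 89000000 Ω
Lowest = 89000000 × (1 − 2/100) = 87220000 Ω.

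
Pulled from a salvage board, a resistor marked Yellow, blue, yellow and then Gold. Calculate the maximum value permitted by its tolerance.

Yellow → 4 (first significant figure)
Blue → 6 (second significant figure)
Yellow → ×10^4 multiplier
Gold → ±5% tolerance
46 × 10000 = 460000 Ω
Maximum = 460000 × (1 + 5/100) = 483000 Ω.

483000 Ω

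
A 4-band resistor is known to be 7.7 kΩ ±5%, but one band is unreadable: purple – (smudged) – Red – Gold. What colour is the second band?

violet

7700 Ω = 77 × 10^2.
The second band gives digit 7 of the significand, and 7 is violet.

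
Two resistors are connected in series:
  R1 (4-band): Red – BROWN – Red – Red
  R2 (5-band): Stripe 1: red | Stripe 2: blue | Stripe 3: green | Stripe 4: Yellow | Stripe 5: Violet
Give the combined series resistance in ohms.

2652100 Ω

R1: red, brown → 21; red ×10^2 → 2100 Ω.
R2: red, blue, green → 265; yellow ×10^4 → 2650000 Ω.
Series: 2100 + 2650000 = 2652100 Ω.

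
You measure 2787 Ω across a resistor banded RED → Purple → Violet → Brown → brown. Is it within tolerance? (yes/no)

yes

Red → 2 (first significant figure)
Violet → 7 (second significant figure)
Violet → 7 (third significant figure)
Brown → ×10 multiplier
Brown → ±1% tolerance
277 × 10 = 2770 Ω
Allowed range: 2742.3 Ω to 2797.7 Ω.
2787 Ω lies inside that range.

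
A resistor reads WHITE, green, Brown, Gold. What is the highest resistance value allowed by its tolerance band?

997.5 Ω

White → 9 (first significant figure)
Green → 5 (second significant figure)
Brown → ×10 multiplier
Gold → ±5% tolerance
95 × 10 = 950 Ω
Highest = 950 × (1 + 5/100) = 997.5 Ω.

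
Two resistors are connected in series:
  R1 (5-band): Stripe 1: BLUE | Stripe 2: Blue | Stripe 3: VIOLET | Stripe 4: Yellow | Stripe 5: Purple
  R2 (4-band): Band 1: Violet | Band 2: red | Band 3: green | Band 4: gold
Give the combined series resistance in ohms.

R1: blue, blue, violet → 667; yellow ×10^4 → 6670000 Ω.
R2: violet, red → 72; green ×10^5 → 7200000 Ω.
Series: 6670000 + 7200000 = 13870000 Ω.

13870000 Ω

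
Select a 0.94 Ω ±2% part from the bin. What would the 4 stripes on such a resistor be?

0.94 Ω = 94 × 10^-2.
9 → white
4 → yellow
Multiplier 10^-2 → silver.
±2% tolerance → red.

white, yellow, silver, red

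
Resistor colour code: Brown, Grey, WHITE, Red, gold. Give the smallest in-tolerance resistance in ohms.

Brown → 1 (first significant figure)
Grey → 8 (second significant figure)
White → 9 (third significant figure)
Red → ×10^2 multiplier
Gold → ±5% tolerance
189 × 100 = 18900 Ω
Smallest = 18900 × (1 − 5/100) = 17955 Ω.

17955 Ω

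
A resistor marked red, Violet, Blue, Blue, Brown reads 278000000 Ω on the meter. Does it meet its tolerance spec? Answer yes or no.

yes

Red → 2 (first significant figure)
Violet → 7 (second significant figure)
Blue → 6 (third significant figure)
Blue → ×10^6 multiplier
Brown → ±1% tolerance
276 × 1000000 = 276000000 Ω
Allowed range: 273240000 Ω to 278760000 Ω.
278000000 Ω lies inside that range.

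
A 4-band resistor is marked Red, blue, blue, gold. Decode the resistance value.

26000000 Ω

Red → 2 (first significant figure)
Blue → 6 (second significant figure)
Blue → ×10^6 multiplier
26 × 1000000 = 26000000 Ω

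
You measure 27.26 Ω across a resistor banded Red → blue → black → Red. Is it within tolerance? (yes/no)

Red → 2 (first significant figure)
Blue → 6 (second significant figure)
Black → ×1 multiplier
Red → ±2% tolerance
26 × 1 = 26 Ω
Allowed range: 25.48 Ω to 26.52 Ω.
27.26 Ω lies outside that range.

no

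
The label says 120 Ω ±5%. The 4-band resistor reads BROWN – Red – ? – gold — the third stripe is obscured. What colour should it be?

120 Ω = 12 × 10^1.
The third band is the multiplier, 10^1, which is brown.

brown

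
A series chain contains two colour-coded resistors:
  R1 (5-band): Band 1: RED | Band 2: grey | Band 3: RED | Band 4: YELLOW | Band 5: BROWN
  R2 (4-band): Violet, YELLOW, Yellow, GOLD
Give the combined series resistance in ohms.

3560000 Ω

R1: red, grey, red → 282; yellow ×10^4 → 2820000 Ω.
R2: violet, yellow → 74; yellow ×10^4 → 740000 Ω.
Series: 2820000 + 740000 = 3560000 Ω.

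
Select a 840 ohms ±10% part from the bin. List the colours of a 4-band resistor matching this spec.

840 Ω = 84 × 10^1.
8 → grey
4 → yellow
Multiplier 10^1 → brown.
±10% tolerance → silver.

grey, yellow, brown, silver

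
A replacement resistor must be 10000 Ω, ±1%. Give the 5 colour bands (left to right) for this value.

10000 Ω = 100 × 10^2.
1 → brown
0 → black
0 → black
Multiplier 10^2 → red.
±1% tolerance → brown.

brown, black, black, red, brown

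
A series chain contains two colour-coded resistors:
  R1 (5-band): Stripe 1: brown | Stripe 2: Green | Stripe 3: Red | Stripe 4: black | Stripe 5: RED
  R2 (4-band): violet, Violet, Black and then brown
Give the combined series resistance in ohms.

R1: brown, green, red → 152; black ×1 → 152 Ω.
R2: violet, violet → 77; black ×1 → 77 Ω.
Series: 152 + 77 = 229 Ω.

229 Ω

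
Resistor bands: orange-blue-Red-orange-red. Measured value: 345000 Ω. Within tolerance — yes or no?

Orange → 3 (first significant figure)
Blue → 6 (second significant figure)
Red → 2 (third significant figure)
Orange → ×10^3 multiplier
Red → ±2% tolerance
362 × 1000 = 362000 Ω
Allowed range: 354760 Ω to 369240 Ω.
345000 Ω lies outside that range.

no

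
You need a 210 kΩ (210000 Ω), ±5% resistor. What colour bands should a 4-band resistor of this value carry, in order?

210000 Ω = 21 × 10^4.
2 → red
1 → brown
Multiplier 10^4 → yellow.
±5% tolerance → gold.

red, brown, yellow, gold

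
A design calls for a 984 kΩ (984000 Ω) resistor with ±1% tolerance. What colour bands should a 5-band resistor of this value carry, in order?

984000 Ω = 984 × 10^3.
9 → white
8 → grey
4 → yellow
Multiplier 10^3 → orange.
±1% tolerance → brown.

white, grey, yellow, orange, brown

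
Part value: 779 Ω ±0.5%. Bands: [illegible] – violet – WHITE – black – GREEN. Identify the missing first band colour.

779 Ω = 779 × 10^0.
The first band gives digit 7 of the significand, and 7 is violet.

violet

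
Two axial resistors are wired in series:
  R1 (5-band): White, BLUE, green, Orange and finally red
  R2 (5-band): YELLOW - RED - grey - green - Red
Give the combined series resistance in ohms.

43765000 Ω

R1: white, blue, green → 965; orange ×10^3 → 965000 Ω.
R2: yellow, red, grey → 428; green ×10^5 → 42800000 Ω.
Series: 965000 + 42800000 = 43765000 Ω.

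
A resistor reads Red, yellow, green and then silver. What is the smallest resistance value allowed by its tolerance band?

2160000 Ω

Red → 2 (first significant figure)
Yellow → 4 (second significant figure)
Green → ×10^5 multiplier
Silver → ±10% tolerance
24 × 100000 = 2400000 Ω
Smallest = 2400000 × (1 − 10/100) = 2160000 Ω.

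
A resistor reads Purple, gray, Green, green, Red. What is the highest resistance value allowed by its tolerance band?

80070000 Ω

Violet → 7 (first significant figure)
Grey → 8 (second significant figure)
Green → 5 (third significant figure)
Green → ×10^5 multiplier
Red → ±2% tolerance
785 × 100000 = 78500000 Ω
Highest = 78500000 × (1 + 2/100) = 80070000 Ω.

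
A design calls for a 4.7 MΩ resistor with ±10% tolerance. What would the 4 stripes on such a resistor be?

yellow, violet, green, silver

4700000 Ω = 47 × 10^5.
4 → yellow
7 → violet
Multiplier 10^5 → green.
±10% tolerance → silver.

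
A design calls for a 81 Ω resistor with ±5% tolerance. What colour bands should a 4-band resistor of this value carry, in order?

grey, brown, black, gold

81 Ω = 81 × 10^0.
8 → grey
1 → brown
Multiplier 10^0 → black.
±5% tolerance → gold.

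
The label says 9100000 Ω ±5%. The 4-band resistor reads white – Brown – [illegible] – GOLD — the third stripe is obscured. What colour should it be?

green

9100000 Ω = 91 × 10^5.
The third band is the multiplier, 10^5, which is green.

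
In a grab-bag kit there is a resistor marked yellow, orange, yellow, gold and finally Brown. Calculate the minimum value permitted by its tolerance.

Yellow → 4 (first significant figure)
Orange → 3 (second significant figure)
Yellow → 4 (third significant figure)
Gold → ×0.1 multiplier
Brown → ±1% tolerance
434 × 0.1 = 43.4 Ω
Minimum = 43.4 × (1 − 1/100) = 42.966 Ω.

42.966 Ω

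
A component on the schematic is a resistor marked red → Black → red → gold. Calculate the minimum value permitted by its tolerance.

Red → 2 (first significant figure)
Black → 0 (second significant figure)
Red → ×10^2 multiplier
Gold → ±5% tolerance
20 × 100 = 2000 Ω
Minimum = 2000 × (1 − 5/100) = 1900 Ω.

1900 Ω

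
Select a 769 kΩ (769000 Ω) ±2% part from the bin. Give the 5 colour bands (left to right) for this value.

violet, blue, white, orange, red

769000 Ω = 769 × 10^3.
7 → violet
6 → blue
9 → white
Multiplier 10^3 → orange.
±2% tolerance → red.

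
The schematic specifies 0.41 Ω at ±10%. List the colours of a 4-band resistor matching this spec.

yellow, brown, silver, silver

0.41 Ω = 41 × 10^-2.
4 → yellow
1 → brown
Multiplier 10^-2 → silver.
±10% tolerance → silver.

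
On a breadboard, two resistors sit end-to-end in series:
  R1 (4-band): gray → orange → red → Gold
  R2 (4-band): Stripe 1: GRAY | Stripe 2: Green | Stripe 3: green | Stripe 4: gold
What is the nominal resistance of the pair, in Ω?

R1: grey, orange → 83; red ×10^2 → 8300 Ω.
R2: grey, green → 85; green ×10^5 → 8500000 Ω.
Series: 8300 + 8500000 = 8508300 Ω.

8508300 Ω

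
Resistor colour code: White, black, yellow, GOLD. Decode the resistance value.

White → 9 (first significant figure)
Black → 0 (second significant figure)
Yellow → ×10^4 multiplier
90 × 10000 = 900000 Ω

900000 Ω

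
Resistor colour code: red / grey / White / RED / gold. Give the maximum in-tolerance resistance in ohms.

Red → 2 (first significant figure)
Grey → 8 (second significant figure)
White → 9 (third significant figure)
Red → ×10^2 multiplier
Gold → ±5% tolerance
289 × 100 = 28900 Ω
Maximum = 28900 × (1 + 5/100) = 30345 Ω.

30345 Ω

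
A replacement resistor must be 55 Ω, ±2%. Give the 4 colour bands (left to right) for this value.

55 Ω = 55 × 10^0.
5 → green
5 → green
Multiplier 10^0 → black.
±2% tolerance → red.

green, green, black, red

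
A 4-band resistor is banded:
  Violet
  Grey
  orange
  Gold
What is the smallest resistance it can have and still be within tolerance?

74100 Ω

Violet → 7 (first significant figure)
Grey → 8 (second significant figure)
Orange → ×10^3 multiplier
Gold → ±5% tolerance
78 × 1000 = 78000 Ω
Smallest = 78000 × (1 − 5/100) = 74100 Ω.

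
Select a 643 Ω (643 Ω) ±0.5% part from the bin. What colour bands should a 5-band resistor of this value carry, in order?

643 Ω = 643 × 10^0.
6 → blue
4 → yellow
3 → orange
Multiplier 10^0 → black.
±0.5% tolerance → green.

blue, yellow, orange, black, green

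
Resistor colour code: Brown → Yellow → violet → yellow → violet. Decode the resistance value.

Brown → 1 (first significant figure)
Yellow → 4 (second significant figure)
Violet → 7 (third significant figure)
Yellow → ×10^4 multiplier
147 × 10000 = 1470000 Ω

1470000 Ω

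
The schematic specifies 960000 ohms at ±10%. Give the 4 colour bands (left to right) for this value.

white, blue, yellow, silver

960000 Ω = 96 × 10^4.
9 → white
6 → blue
Multiplier 10^4 → yellow.
±10% tolerance → silver.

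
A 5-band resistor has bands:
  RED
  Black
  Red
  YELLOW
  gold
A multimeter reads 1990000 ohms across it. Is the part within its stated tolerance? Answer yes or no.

Red → 2 (first significant figure)
Black → 0 (second significant figure)
Red → 2 (third significant figure)
Yellow → ×10^4 multiplier
Gold → ±5% tolerance
202 × 10000 = 2020000 Ω
Allowed range: 1919000 Ω to 2121000 Ω.
1990000 ohms lies inside that range.

yes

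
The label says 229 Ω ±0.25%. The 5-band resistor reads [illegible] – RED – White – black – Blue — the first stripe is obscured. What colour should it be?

red

229 Ω = 229 × 10^0.
The first band gives digit 2 of the significand, and 2 is red.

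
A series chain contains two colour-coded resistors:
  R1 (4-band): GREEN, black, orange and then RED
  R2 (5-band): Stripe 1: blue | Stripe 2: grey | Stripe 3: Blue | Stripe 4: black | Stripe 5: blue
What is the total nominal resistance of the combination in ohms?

50686 Ω

R1: green, black → 50; orange ×10^3 → 50000 Ω.
R2: blue, grey, blue → 686; black ×1 → 686 Ω.
Series: 50000 + 686 = 50686 Ω.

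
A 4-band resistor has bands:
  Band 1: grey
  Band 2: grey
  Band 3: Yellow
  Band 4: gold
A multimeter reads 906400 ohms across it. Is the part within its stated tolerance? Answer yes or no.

Grey → 8 (first significant figure)
Grey → 8 (second significant figure)
Yellow → ×10^4 multiplier
Gold → ±5% tolerance
88 × 10000 = 880000 Ω
Allowed range: 836000 Ω to 924000 Ω.
906400 ohms lies inside that range.

yes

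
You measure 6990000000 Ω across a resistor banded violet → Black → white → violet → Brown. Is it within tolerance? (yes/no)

no

Violet → 7 (first significant figure)
Black → 0 (second significant figure)
White → 9 (third significant figure)
Violet → ×10^7 multiplier
Brown → ±1% tolerance
709 × 10000000 = 7090000000 Ω
Allowed range: 7019100000 Ω to 7160900000 Ω.
6990000000 Ω lies outside that range.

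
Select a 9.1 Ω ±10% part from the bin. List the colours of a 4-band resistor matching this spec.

white, brown, gold, silver

9.1 Ω = 91 × 10^-1.
9 → white
1 → brown
Multiplier 10^-1 → gold.
±10% tolerance → silver.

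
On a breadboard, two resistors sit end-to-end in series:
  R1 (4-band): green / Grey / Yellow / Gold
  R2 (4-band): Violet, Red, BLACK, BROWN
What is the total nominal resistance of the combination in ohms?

580072 Ω

R1: green, grey → 58; yellow ×10^4 → 580000 Ω.
R2: violet, red → 72; black ×1 → 72 Ω.
Series: 580000 + 72 = 580072 Ω.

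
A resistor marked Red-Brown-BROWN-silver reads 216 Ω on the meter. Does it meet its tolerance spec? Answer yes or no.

Red → 2 (first significant figure)
Brown → 1 (second significant figure)
Brown → ×10 multiplier
Silver → ±10% tolerance
21 × 10 = 210 Ω
Allowed range: 189 Ω to 231 Ω.
216 Ω lies inside that range.

yes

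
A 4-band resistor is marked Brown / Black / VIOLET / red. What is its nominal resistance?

Brown → 1 (first significant figure)
Black → 0 (second significant figure)
Violet → ×10^7 multiplier
10 × 10000000 = 100000000 Ω

100000000 Ω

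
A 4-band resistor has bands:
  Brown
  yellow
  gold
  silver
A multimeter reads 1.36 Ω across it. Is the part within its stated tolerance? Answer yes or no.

yes

Brown → 1 (first significant figure)
Yellow → 4 (second significant figure)
Gold → ×0.1 multiplier
Silver → ±10% tolerance
14 × 0.1 = 1.4 Ω
Allowed range: 1.26 Ω to 1.54 Ω.
1.36 Ω lies inside that range.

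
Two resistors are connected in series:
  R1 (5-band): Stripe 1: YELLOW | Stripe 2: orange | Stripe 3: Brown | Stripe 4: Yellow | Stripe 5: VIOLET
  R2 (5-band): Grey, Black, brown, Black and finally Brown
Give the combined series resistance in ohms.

4310801 Ω

R1: yellow, orange, brown → 431; yellow ×10^4 → 4310000 Ω.
R2: grey, black, brown → 801; black ×1 → 801 Ω.
Series: 4310000 + 801 = 4310801 Ω.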